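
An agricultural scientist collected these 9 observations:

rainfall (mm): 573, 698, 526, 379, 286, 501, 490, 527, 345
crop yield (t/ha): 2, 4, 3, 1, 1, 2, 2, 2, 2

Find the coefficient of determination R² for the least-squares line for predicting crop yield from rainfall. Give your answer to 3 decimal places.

n = 9, Σx = 4325, Σy = 19, Σxy = 9907, Σx² = 2205501, Σy² = 47
Sxx = Σx² − (Σx)²/n = 2205501 − 2078402.777778 = 127098.222222
Sxy = Σxy − (Σx)(Σy)/n = 9907 − 9130.555556 = 776.444444
Syy = Σy² − (Σy)²/n = 47 − 40.111111 = 6.888889
R² = Sxy²/(Sxx·Syy) = (776.444444)²/(127098.222222·6.888889) = 0.688545

0.689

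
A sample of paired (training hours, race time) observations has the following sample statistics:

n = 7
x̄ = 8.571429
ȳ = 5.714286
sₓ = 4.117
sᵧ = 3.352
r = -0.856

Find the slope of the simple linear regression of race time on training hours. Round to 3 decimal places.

-0.697

b = r · sᵧ/sₓ = -0.856 · 3.352/4.117 = -0.696942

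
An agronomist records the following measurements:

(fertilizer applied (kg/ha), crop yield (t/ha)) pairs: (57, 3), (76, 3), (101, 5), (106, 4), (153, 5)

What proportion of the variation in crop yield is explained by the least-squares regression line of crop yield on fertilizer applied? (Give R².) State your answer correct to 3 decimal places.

0.696

n = 5, Σx = 493, Σy = 20, Σxy = 2093, Σx² = 53871, Σy² = 84
Sxx = Σx² − (Σx)²/n = 53871 − 48609.8 = 5261.2
Sxy = Σxy − (Σx)(Σy)/n = 2093 − 1972 = 121
Syy = Σy² − (Σy)²/n = 84 − 80 = 4
R² = Sxy²/(Sxx·Syy) = (121)²/(5261.2·4) = 0.695706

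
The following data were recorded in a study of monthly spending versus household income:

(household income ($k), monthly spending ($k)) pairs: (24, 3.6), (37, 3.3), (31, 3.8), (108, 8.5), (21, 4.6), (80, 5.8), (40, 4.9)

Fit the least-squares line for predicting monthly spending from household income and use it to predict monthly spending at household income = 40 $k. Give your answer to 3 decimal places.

n = 7, Σx = 341, Σy = 34.5, Σxy = 2000.9, Σx² = 23011
Sxx = Σx² − (Σx)²/n = 23011 − 16611.571429 = 6399.428571
Sxy = Σxy − (Σx)(Σy)/n = 2000.9 − 1680.642857 = 320.257143
b = Sxy/Sxx = 320.257143/6399.428571 = 0.050045
a = ȳ − b·x̄ = 4.928571 − 0.050045·48.714286 = 2.490682
ŷ(40) = a + b·40 = 2.490682 + 0.050045·40 = 4.492468

4.492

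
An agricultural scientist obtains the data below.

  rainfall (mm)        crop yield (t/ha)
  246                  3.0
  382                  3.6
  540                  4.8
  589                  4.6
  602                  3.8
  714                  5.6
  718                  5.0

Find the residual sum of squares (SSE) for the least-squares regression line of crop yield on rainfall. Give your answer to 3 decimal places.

n = 7, Σx = 3791, Σy = 30.4, Σxy = 17290.6, Σx² = 2232685, Σy² = 136.96
Sxx = Σx² − (Σx)²/n = 2232685 − 2053097.285714 = 179587.714286
Sxy = Σxy − (Σx)(Σy)/n = 17290.6 − 16463.771429 = 826.828571
Syy = Σy² − (Σy)²/n = 136.96 − 132.022857 = 4.937143
b = Sxy/Sxx = 826.828571/179587.714286 = 0.004604
SSE = Syy − b·Sxy = 4.937143 − 0.004604·826.828571 = 1.130393

1.130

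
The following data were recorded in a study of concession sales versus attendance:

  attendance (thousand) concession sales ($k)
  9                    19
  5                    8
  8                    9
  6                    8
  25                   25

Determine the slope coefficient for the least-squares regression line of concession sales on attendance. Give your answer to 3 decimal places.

0.834

n = 5, Σx = 53, Σy = 69, Σxy = 956, Σx² = 831
Sxx = Σx² − (Σx)²/n = 831 − 561.8 = 269.2
Sxy = Σxy − (Σx)(Σy)/n = 956 − 731.4 = 224.6
b = Sxy/Sxx = 224.6/269.2 = 0.834324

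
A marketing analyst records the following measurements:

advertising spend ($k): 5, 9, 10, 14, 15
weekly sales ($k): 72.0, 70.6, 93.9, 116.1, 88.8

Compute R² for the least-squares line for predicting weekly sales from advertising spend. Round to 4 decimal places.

n = 5, Σx = 53, Σy = 441.4, Σxy = 4891.8, Σx² = 627, Σy² = 40350.22
Sxx = Σx² − (Σx)²/n = 627 − 561.8 = 65.2
Sxy = Σxy − (Σx)(Σy)/n = 4891.8 − 4678.84 = 212.96
Syy = Σy² − (Σy)²/n = 40350.22 − 38966.792 = 1383.428
R² = Sxy²/(Sxx·Syy) = (212.96)²/(65.2·1383.428) = 0.502796

0.5028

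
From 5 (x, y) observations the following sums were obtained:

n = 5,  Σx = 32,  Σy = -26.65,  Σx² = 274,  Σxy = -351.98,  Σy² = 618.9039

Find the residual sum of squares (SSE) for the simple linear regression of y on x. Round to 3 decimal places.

1.235

Sxx = Σx² − (Σx)²/n = 274 − 204.8 = 69.2
Sxy = Σxy − (Σx)(Σy)/n = -351.98 − (-170.56) = -181.42
Syy = Σy² − (Σy)²/n = 618.9039 − 142.0445 = 476.8594
b = Sxy/Sxx = -181.42/69.2 = -2.621676
SSE = Syy − b·Sxy = 476.8594 − (-2.621676)·(-181.42) = 1.234886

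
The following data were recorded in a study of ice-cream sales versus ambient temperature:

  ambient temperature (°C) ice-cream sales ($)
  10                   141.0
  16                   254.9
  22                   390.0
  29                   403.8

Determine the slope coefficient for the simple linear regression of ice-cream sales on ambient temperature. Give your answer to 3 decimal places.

14.475

n = 4, Σx = 77, Σy = 1189.7, Σxy = 25778.6, Σx² = 1681
Sxx = Σx² − (Σx)²/n = 1681 − 1482.25 = 198.75
Sxy = Σxy − (Σx)(Σy)/n = 25778.6 − 22901.725 = 2876.875
b = Sxy/Sxx = 2876.875/198.75 = 14.474843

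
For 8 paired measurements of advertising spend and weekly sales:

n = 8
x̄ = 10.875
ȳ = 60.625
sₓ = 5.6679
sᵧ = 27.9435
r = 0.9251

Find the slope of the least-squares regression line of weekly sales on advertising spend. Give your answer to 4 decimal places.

4.5609

b = r · sᵧ/sₓ = 0.9251 · 27.9435/5.6679 = 4.560866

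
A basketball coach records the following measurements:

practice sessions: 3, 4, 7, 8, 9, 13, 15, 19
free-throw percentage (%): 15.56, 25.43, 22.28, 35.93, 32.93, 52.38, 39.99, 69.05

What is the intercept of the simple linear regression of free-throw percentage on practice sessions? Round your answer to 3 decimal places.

8.435

n = 8, Σx = 78, Σy = 293.55, Σxy = 3480.91, Σx² = 974
Sxx = Σx² − (Σx)²/n = 974 − 760.5 = 213.5
Sxy = Σxy − (Σx)(Σy)/n = 3480.91 − 2862.1125 = 618.7975
b = Sxy/Sxx = 618.7975/213.5 = 2.898349
a = ȳ − b·x̄ = 36.69375 − 2.898349·9.75 = 8.434848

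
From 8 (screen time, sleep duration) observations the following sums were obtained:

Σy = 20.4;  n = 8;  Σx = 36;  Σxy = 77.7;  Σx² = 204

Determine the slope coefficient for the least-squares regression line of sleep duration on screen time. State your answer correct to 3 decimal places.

Sxx = Σx² − (Σx)²/n = 204 − 162 = 42
Sxy = Σxy − (Σx)(Σy)/n = 77.7 − 91.8 = -14.1
b = Sxy/Sxx = -14.1/42 = -0.335714

-0.336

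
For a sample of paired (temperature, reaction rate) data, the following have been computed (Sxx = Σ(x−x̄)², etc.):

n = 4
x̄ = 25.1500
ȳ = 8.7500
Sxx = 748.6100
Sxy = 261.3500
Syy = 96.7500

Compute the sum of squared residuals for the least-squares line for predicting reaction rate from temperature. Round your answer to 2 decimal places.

5.51

b = Sxy/Sxx = 261.35/748.61 = 0.349114
SSE = Syy − b·Sxy = 96.75 − 0.349114·261.35 = 5.509137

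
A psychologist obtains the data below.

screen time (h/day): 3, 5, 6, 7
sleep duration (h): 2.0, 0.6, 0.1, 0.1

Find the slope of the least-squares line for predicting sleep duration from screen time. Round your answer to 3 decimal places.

-0.503

n = 4, Σx = 21, Σy = 2.8, Σxy = 10.3, Σx² = 119
Sxx = Σx² − (Σx)²/n = 119 − 110.25 = 8.75
Sxy = Σxy − (Σx)(Σy)/n = 10.3 − 14.7 = -4.4
b = Sxy/Sxx = -4.4/8.75 = -0.502857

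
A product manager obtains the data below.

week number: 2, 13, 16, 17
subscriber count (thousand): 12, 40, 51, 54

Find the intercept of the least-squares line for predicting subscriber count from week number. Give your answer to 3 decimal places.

5.954

n = 4, Σx = 48, Σy = 157, Σxy = 2278, Σx² = 718
Sxx = Σx² − (Σx)²/n = 718 − 576 = 142
Sxy = Σxy − (Σx)(Σy)/n = 2278 − 1884 = 394
b = Sxy/Sxx = 394/142 = 2.774648
a = ȳ − b·x̄ = 39.25 − 2.774648·12 = 5.954225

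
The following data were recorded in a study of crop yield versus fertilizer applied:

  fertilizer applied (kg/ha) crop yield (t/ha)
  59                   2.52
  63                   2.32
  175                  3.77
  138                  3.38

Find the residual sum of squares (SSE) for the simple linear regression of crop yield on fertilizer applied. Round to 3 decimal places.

0.032

n = 4, Σx = 435, Σy = 11.99, Σxy = 1421.03, Σx² = 57119, Σy² = 37.3701
Sxx = Σx² − (Σx)²/n = 57119 − 47306.25 = 9812.75
Sxy = Σxy − (Σx)(Σy)/n = 1421.03 − 1303.9125 = 117.1175
Syy = Σy² − (Σy)²/n = 37.3701 − 35.940025 = 1.430075
b = Sxy/Sxx = 117.1175/9812.75 = 0.011935
SSE = Syy − b·Sxy = 1.430075 − 0.011935·117.1175 = 0.032250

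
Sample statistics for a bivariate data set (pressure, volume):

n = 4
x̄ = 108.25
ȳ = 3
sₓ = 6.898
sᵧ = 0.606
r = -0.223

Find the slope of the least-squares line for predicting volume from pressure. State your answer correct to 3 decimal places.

b = r · sᵧ/sₓ = -0.223 · 0.606/6.898 = -0.019591

-0.020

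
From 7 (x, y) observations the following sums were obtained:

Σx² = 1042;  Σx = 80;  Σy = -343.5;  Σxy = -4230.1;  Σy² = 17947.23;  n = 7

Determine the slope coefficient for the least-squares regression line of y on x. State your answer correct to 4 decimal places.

Sxx = Σx² − (Σx)²/n = 1042 − 914.285714 = 127.714286
Sxy = Σxy − (Σx)(Σy)/n = -4230.1 − (-3925.714286) = -304.385714
b = Sxy/Sxx = -304.385714/127.714286 = -2.383333

-2.3833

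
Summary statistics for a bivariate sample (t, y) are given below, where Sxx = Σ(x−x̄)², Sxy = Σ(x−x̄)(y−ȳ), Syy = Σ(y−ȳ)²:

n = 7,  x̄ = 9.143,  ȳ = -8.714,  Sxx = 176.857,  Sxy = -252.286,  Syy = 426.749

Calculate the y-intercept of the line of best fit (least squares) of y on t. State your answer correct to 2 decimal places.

b = Sxy/Sxx = -252.286/176.857 = -1.426497
a = ȳ − b·x̄ = -8.714 − (-1.426497)·9.143 = 4.328463

4.33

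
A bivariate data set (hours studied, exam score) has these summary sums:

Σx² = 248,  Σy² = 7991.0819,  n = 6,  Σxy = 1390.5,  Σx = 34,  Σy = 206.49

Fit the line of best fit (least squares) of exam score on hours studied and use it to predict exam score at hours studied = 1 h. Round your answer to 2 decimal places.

Sxx = Σx² − (Σx)²/n = 248 − 192.666667 = 55.333333
Sxy = Σxy − (Σx)(Σy)/n = 1390.5 − 1170.11 = 220.39
b = Sxy/Sxx = 220.39/55.333333 = 3.982952
a = ȳ − b·x̄ = 34.415 − 3.982952·5.666667 = 11.844940
ŷ(1) = a + b·1 = 11.844940 + 3.982952·1 = 15.827892

15.83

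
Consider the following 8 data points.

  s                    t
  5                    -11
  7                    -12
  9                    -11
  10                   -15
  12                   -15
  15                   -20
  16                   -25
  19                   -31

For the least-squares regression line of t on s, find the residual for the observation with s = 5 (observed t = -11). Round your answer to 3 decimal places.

n = 8, Σx = 93, Σy = -140, Σxy = -1857, Σx² = 1241
Sxx = Σx² − (Σx)²/n = 1241 − 1081.125 = 159.875
Sxy = Σxy − (Σx)(Σy)/n = -1857 − (-1627.5) = -229.5
b = Sxy/Sxx = -229.5/159.875 = -1.435496
a = ȳ − b·x̄ = -17.5 − (-1.435496)·11.625 = -0.812353
ŷ(5) = -0.812353 + (-1.435496)·5 = -7.989836
residual = y − ŷ = -11 − (-7.989836) = -3.010164

-3.010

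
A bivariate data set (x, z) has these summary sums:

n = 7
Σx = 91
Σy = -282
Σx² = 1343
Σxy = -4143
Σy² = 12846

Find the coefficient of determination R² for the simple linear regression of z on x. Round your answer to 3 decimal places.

Sxx = Σx² − (Σx)²/n = 1343 − 1183 = 160
Sxy = Σxy − (Σx)(Σy)/n = -4143 − (-3666) = -477
Syy = Σy² − (Σy)²/n = 12846 − 11360.571429 = 1485.428571
R² = Sxy²/(Sxx·Syy) = (-477)²/(160·1485.428571) = 0.957337

0.957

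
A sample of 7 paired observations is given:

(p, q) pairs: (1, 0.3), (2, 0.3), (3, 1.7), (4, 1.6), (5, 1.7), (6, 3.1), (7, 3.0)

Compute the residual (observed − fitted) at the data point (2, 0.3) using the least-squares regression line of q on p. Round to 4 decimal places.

n = 7, Σx = 28, Σy = 11.7, Σxy = 60.5, Σx² = 140
Sxx = Σx² − (Σx)²/n = 140 − 112 = 28
Sxy = Σxy − (Σx)(Σy)/n = 60.5 − 46.8 = 13.7
b = Sxy/Sxx = 13.7/28 = 0.489286
a = ȳ − b·x̄ = 1.671429 − 0.489286·4 = -0.285714
ŷ(2) = -0.285714 + 0.489286·2 = 0.692857
residual = y − ŷ = 0.3 − 0.692857 = -0.392857

-0.3929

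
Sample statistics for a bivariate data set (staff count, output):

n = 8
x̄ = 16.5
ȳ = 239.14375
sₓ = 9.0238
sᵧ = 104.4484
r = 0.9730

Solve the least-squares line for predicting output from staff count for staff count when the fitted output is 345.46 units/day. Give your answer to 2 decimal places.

25.94

b = r · sᵧ/sₓ = 0.973 · 104.4484/9.0238 = 11.262250
a = ȳ − b·x̄ = 239.14375 − 11.262250·16.5 = 53.316622
Set a + b·x = 345.46: x = (345.46 − 53.316622) / 11.262250 = 25.940054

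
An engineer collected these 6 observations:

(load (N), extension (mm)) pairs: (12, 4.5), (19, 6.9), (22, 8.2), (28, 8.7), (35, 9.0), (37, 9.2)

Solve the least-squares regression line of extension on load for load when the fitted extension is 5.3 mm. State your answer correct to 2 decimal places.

n = 6, Σx = 153, Σy = 46.5, Σxy = 1264.5, Σx² = 4367
Sxx = Σx² − (Σx)²/n = 4367 − 3901.5 = 465.5
Sxy = Σxy − (Σx)(Σy)/n = 1264.5 − 1185.75 = 78.75
b = Sxy/Sxx = 78.75/465.5 = 0.169173
a = ȳ − b·x̄ = 7.75 − 0.169173·25.5 = 3.436090
Set a + b·x = 5.3: x = (5.3 − 3.436090) / 0.169173 = 11.017778

11.02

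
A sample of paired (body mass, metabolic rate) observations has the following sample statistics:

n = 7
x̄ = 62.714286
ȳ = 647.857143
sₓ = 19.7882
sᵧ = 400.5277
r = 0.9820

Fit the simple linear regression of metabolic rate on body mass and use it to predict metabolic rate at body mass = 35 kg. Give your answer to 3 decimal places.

96.997

b = r · sᵧ/sₓ = 0.982 · 400.5277/19.7882 = 19.876401
a = ȳ − b·x̄ = 647.857143 − 19.876401·62.714286 = -598.677164
ŷ(35) = a + b·35 = -598.677164 + 19.876401·35 = 96.996877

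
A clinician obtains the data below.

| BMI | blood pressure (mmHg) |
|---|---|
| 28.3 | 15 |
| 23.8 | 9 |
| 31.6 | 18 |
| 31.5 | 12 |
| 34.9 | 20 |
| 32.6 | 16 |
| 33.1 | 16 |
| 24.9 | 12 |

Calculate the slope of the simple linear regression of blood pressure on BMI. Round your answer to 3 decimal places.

0.740

n = 8, Σx = 240.7, Σy = 118, Σxy = 3633.5, Σx² = 7354.53
Sxx = Σx² − (Σx)²/n = 7354.53 − 7242.06125 = 112.46875
Sxy = Σxy − (Σx)(Σy)/n = 3633.5 − 3550.325 = 83.175
b = Sxy/Sxx = 83.175/112.46875 = 0.739539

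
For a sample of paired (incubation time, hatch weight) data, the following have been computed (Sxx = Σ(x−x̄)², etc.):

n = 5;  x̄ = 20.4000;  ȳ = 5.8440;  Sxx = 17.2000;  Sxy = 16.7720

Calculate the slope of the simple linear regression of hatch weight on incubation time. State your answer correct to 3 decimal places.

0.975

b = Sxy/Sxx = 16.772/17.2 = 0.975116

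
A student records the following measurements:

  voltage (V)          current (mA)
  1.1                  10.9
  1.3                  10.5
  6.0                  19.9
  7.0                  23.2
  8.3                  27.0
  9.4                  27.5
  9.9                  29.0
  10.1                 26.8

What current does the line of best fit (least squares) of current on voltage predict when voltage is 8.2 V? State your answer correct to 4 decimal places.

n = 8, Σx = 53.1, Σy = 174.8, Σxy = 1347.82, Σx² = 445.17
Sxx = Σx² − (Σx)²/n = 445.17 − 352.45125 = 92.71875
Sxy = Σxy − (Σx)(Σy)/n = 1347.82 − 1160.235 = 187.585
b = Sxy/Sxx = 187.585/92.71875 = 2.023161
a = ȳ − b·x̄ = 21.85 − 2.023161·6.6375 = 8.421266
ŷ(8.2) = a + b·8.2 = 8.421266 + 2.023161·8.2 = 25.011190

25.0112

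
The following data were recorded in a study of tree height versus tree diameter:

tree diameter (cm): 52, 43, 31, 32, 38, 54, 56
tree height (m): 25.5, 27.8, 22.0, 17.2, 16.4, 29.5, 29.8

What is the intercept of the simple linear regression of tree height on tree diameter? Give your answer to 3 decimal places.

5.008

n = 7, Σx = 306, Σy = 168.2, Σxy = 7638.8, Σx² = 14034
Sxx = Σx² − (Σx)²/n = 14034 − 13376.571429 = 657.428571
Sxy = Σxy − (Σx)(Σy)/n = 7638.8 − 7352.742857 = 286.057143
b = Sxy/Sxx = 286.057143/657.428571 = 0.435115
a = ȳ − b·x̄ = 24.028571 − 0.435115·43.714286 = 5.007823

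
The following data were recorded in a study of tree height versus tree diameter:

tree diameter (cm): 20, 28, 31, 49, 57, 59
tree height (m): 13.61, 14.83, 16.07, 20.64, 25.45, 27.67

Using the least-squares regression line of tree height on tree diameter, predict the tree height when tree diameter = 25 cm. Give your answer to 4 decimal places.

14.2650

n = 6, Σx = 244, Σy = 118.27, Σxy = 5280.15, Σx² = 11276
Sxx = Σx² − (Σx)²/n = 11276 − 9922.666667 = 1353.333333
Sxy = Σxy − (Σx)(Σy)/n = 5280.15 − 4809.646667 = 470.503333
b = Sxy/Sxx = 470.503333/1353.333333 = 0.347663
a = ȳ − b·x̄ = 19.711667 − 0.347663·40.666667 = 5.573389
ŷ(25) = a + b·25 = 5.573389 + 0.347663·25 = 14.264953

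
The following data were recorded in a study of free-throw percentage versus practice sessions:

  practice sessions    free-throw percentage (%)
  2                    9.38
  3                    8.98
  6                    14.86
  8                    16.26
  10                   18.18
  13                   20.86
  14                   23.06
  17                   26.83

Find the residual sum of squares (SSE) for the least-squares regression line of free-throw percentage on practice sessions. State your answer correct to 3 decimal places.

n = 8, Σx = 73, Σy = 138.41, Σxy = 1496.87, Σx² = 867, Σy² = 2671.0965
Sxx = Σx² − (Σx)²/n = 867 − 666.125 = 200.875
Sxy = Σxy − (Σx)(Σy)/n = 1496.87 − 1262.99125 = 233.87875
Syy = Σy² − (Σy)²/n = 2671.0965 − 2394.666012 = 276.430488
b = Sxy/Sxx = 233.87875/200.875 = 1.164300
SSE = Syy − b·Sxy = 276.430488 − 1.164300·233.87875 = 4.125473

4.125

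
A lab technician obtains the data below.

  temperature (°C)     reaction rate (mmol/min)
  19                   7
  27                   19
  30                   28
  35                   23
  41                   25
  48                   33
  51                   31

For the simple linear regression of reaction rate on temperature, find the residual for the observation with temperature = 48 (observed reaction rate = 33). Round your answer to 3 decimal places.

1.269

n = 7, Σx = 251, Σy = 166, Σxy = 6481, Σx² = 9801
Sxx = Σx² − (Σx)²/n = 9801 − 9000.142857 = 800.857143
Sxy = Σxy − (Σx)(Σy)/n = 6481 − 5952.285714 = 528.714286
b = Sxy/Sxx = 528.714286/800.857143 = 0.660186
a = ȳ − b·x̄ = 23.714286 − 0.660186·35.857143 = 0.041919
ŷ(48) = 0.041919 + 0.660186·48 = 31.730824
residual = y − ŷ = 33 − 31.730824 = 1.269176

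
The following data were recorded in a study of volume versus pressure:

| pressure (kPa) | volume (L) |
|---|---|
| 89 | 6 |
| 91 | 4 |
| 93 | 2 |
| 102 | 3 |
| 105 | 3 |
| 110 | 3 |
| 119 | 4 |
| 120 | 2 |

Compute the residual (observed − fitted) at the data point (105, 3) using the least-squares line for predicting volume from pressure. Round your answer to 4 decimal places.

n = 8, Σx = 829, Σy = 27, Σxy = 2751, Σx² = 86941
Sxx = Σx² − (Σx)²/n = 86941 − 85905.125 = 1035.875
Sxy = Σxy − (Σx)(Σy)/n = 2751 − 2797.875 = -46.875
b = Sxy/Sxx = -46.875/1035.875 = -0.045252
a = ȳ − b·x̄ = 3.375 − (-0.045252)·103.625 = 8.064197
ŷ(105) = 8.064197 + (-0.045252)·105 = 3.312779
residual = y − ŷ = 3 − 3.312779 = -0.312779

-0.3128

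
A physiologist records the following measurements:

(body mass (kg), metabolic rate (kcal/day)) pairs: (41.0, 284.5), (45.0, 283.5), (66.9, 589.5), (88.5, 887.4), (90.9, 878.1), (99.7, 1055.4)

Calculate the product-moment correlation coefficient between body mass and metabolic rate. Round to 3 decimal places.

0.997

n = 6, Σx = 432, Σy = 3978.4, Σxy = 327437.12, Σx² = 34216.76, Σy² = 3181230.28
Sxx = Σx² − (Σx)²/n = 34216.76 − 31104 = 3112.76
Sxy = Σxy − (Σx)(Σy)/n = 327437.12 − 286444.8 = 40992.32
Syy = Σy² − (Σy)²/n = 3181230.28 − 2637944.426667 = 543285.853333
r = Sxy/√(Sxx·Syy) = 40992.32/√(1691118472.821867) = 40992.32/41123.210877 = 0.996817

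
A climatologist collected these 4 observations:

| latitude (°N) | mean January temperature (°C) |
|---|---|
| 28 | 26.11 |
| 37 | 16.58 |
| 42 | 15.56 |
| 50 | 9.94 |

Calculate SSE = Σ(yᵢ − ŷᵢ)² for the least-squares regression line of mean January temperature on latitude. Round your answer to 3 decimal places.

n = 4, Σx = 157, Σy = 68.19, Σxy = 2495.06, Σx² = 6417, Σy² = 1297.5457
Sxx = Σx² − (Σx)²/n = 6417 − 6162.25 = 254.75
Sxy = Σxy − (Σx)(Σy)/n = 2495.06 − 2676.4575 = -181.3975
Syy = Σy² − (Σy)²/n = 1297.5457 − 1162.469025 = 135.076675
b = Sxy/Sxx = -181.3975/254.75 = -0.712061
SSE = Syy − b·Sxy = 135.076675 − (-0.712061)·(-181.3975) = 5.910618

5.911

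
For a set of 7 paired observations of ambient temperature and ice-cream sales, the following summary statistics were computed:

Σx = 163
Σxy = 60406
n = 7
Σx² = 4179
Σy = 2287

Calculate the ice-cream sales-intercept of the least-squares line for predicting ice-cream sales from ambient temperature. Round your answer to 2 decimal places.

-107.60

Sxx = Σx² − (Σx)²/n = 4179 − 3795.571429 = 383.428571
Sxy = Σxy − (Σx)(Σy)/n = 60406 − 53254.428571 = 7151.571429
b = Sxy/Sxx = 7151.571429/383.428571 = 18.651639
a = ȳ − b·x̄ = 326.714286 − 18.651639·23.285714 = -107.602459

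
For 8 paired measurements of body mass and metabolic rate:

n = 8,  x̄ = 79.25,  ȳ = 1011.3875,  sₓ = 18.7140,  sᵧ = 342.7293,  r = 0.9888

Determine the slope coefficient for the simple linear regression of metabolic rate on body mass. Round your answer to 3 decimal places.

18.109

b = r · sᵧ/sₓ = 0.9888 · 342.7293/18.714 = 18.108942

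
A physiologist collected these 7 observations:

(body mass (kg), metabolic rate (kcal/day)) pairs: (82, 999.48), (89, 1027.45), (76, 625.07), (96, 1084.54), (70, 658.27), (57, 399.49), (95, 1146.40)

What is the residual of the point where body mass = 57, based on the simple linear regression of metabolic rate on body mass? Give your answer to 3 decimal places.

8.046

n = 7, Σx = 565, Σy = 5940.7, Σxy = 502779.4, Σx² = 46811
Sxx = Σx² − (Σx)²/n = 46811 − 45603.571429 = 1207.428571
Sxy = Σxy − (Σx)(Σy)/n = 502779.4 − 479499.357143 = 23280.042857
b = Sxy/Sxx = 23280.042857/1207.428571 = 19.280679
a = ȳ − b·x̄ = 848.671429 − 19.280679·80.714286 = -707.554815
ŷ(57) = -707.554815 + 19.280679·57 = 391.443895
residual = y − ŷ = 399.49 − 391.443895 = 8.046105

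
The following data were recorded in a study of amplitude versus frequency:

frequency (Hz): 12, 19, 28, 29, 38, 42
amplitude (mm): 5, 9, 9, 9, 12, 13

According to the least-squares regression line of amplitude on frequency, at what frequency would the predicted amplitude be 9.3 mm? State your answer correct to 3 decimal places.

n = 6, Σx = 168, Σy = 57, Σxy = 1746, Σx² = 5338
Sxx = Σx² − (Σx)²/n = 5338 − 4704 = 634
Sxy = Σxy − (Σx)(Σy)/n = 1746 − 1596 = 150
b = Sxy/Sxx = 150/634 = 0.236593
a = ȳ − b·x̄ = 9.5 − 0.236593·28 = 2.875394
Set a + b·x = 9.3: x = (9.3 − 2.875394) / 0.236593 = 27.154667

27.155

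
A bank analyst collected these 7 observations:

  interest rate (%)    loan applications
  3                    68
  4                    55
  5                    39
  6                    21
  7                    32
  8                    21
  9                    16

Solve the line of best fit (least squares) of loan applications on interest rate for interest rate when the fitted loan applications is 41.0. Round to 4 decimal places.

n = 7, Σx = 42, Σy = 252, Σxy = 1281, Σx² = 280
Sxx = Σx² − (Σx)²/n = 280 − 252 = 28
Sxy = Σxy − (Σx)(Σy)/n = 1281 − 1512 = -231
b = Sxy/Sxx = -231/28 = -8.25
a = ȳ − b·x̄ = 36 − (-8.25)·6 = 85.5
Set a + b·x = 41.0: x = (41.0 − 85.5) / (-8.25) = 5.393939

5.3939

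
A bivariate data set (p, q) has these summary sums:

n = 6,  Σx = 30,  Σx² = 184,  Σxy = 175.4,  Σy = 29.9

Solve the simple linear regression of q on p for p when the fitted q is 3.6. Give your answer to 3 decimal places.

Sxx = Σx² − (Σx)²/n = 184 − 150 = 34
Sxy = Σxy − (Σx)(Σy)/n = 175.4 − 149.5 = 25.9
b = Sxy/Sxx = 25.9/34 = 0.761765
a = ȳ − b·x̄ = 4.983333 − 0.761765·5 = 1.174510
Set a + b·x = 3.6: x = (3.6 − 1.174510) / 0.761765 = 3.184041

3.184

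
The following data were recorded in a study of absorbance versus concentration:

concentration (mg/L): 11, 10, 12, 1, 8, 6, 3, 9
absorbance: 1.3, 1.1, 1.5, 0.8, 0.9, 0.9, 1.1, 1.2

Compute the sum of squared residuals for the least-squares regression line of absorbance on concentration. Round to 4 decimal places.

n = 8, Σx = 60, Σy = 8.8, Σxy = 70.8, Σx² = 556, Σy² = 10.06
Sxx = Σx² − (Σx)²/n = 556 − 450 = 106
Sxy = Σxy − (Σx)(Σy)/n = 70.8 − 66 = 4.8
Syy = Σy² − (Σy)²/n = 10.06 − 9.68 = 0.38
b = Sxy/Sxx = 4.8/106 = 0.045283
SSE = Syy − b·Sxy = 0.38 − 0.045283·4.8 = 0.162642

0.1626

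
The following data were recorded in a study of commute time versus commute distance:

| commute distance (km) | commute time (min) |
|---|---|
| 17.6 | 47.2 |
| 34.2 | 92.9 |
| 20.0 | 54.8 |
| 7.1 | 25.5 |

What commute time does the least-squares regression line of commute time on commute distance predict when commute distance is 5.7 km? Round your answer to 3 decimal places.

n = 4, Σx = 78.9, Σy = 220.4, Σxy = 5284.95, Σx² = 1929.81
Sxx = Σx² − (Σx)²/n = 1929.81 − 1556.3025 = 373.5075
Sxy = Σxy − (Σx)(Σy)/n = 5284.95 − 4347.39 = 937.56
b = Sxy/Sxx = 937.56/373.5075 = 2.510150
a = ȳ − b·x̄ = 55.1 − 2.510150·19.725 = 5.587283
ŷ(5.7) = a + b·5.7 = 5.587283 + 2.510150·5.7 = 19.895141

19.895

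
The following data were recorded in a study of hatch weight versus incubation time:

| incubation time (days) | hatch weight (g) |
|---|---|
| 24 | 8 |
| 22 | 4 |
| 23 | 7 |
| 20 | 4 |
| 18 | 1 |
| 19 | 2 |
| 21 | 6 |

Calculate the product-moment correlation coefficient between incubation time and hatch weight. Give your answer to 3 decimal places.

n = 7, Σx = 147, Σy = 32, Σxy = 703, Σx² = 3115, Σy² = 186
Sxx = Σx² − (Σx)²/n = 3115 − 3087 = 28
Sxy = Σxy − (Σx)(Σy)/n = 703 − 672 = 31
Syy = Σy² − (Σy)²/n = 186 − 146.285714 = 39.714286
r = Sxy/√(Sxx·Syy) = 31/√(1112) = 31/33.346664 = 0.929628

0.930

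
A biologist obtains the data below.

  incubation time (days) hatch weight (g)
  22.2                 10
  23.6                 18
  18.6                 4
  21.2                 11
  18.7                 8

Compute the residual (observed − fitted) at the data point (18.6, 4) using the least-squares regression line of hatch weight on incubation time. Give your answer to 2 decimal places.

n = 5, Σx = 104.3, Σy = 51, Σxy = 1104, Σx² = 2194.89
Sxx = Σx² − (Σx)²/n = 2194.89 − 2175.698 = 19.192
Sxy = Σxy − (Σx)(Σy)/n = 1104 − 1063.86 = 40.14
b = Sxy/Sxx = 40.14/19.192 = 2.091496
a = ȳ − b·x̄ = 10.2 − 2.091496·20.86 = -33.428616
ŷ(18.6) = -33.428616 + 2.091496·18.6 = 5.473218
residual = y − ŷ = 4 − 5.473218 = -1.473218

-1.47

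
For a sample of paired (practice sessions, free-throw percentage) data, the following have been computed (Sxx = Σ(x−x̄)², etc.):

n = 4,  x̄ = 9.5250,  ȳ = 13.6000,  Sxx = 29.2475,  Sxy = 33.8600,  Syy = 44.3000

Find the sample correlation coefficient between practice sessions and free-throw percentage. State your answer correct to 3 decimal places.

0.941

r = Sxy/√(Sxx·Syy) = 33.86/√(1295.66425) = 33.86/35.995337 = 0.940677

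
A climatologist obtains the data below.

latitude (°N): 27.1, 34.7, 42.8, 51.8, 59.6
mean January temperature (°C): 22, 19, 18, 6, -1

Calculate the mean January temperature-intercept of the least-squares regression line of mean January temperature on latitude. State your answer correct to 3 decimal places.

44.034

n = 5, Σx = 216, Σy = 64, Σxy = 2277.1, Σx² = 10005.74
Sxx = Σx² − (Σx)²/n = 10005.74 − 9331.2 = 674.54
Sxy = Σxy − (Σx)(Σy)/n = 2277.1 − 2764.8 = -487.7
b = Sxy/Sxx = -487.7/674.54 = -0.723011
a = ȳ − b·x̄ = 12.8 − (-0.723011)·43.2 = 44.034085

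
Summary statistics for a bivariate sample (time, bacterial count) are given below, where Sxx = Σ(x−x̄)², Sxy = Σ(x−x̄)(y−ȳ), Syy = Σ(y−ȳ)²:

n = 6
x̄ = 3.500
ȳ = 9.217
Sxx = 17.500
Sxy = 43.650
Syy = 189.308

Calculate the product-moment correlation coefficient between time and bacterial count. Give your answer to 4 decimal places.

0.7584

r = Sxy/√(Sxx·Syy) = 43.65/√(3312.89) = 43.65/57.557710 = 0.758369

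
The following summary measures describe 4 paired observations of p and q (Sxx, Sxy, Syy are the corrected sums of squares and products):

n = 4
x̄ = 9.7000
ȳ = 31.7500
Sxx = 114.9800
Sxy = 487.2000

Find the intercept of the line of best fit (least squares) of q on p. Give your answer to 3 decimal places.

b = Sxy/Sxx = 487.2/114.98 = 4.237259
a = ȳ − b·x̄ = 31.75 − 4.237259·9.7 = -9.351409

-9.351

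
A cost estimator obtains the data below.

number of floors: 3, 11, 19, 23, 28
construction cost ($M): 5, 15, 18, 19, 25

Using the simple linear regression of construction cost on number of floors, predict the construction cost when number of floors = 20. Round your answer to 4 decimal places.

n = 5, Σx = 84, Σy = 82, Σxy = 1659, Σx² = 1804
Sxx = Σx² − (Σx)²/n = 1804 − 1411.2 = 392.8
Sxy = Σxy − (Σx)(Σy)/n = 1659 − 1377.6 = 281.4
b = Sxy/Sxx = 281.4/392.8 = 0.716395
a = ȳ − b·x̄ = 16.4 − 0.716395·16.8 = 4.364562
ŷ(20) = a + b·20 = 4.364562 + 0.716395·20 = 18.692464

18.6925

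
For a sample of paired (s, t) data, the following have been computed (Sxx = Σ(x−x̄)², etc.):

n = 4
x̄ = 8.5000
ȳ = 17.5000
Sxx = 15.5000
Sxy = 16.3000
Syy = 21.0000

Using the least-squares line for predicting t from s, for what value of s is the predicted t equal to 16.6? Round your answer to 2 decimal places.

b = Sxy/Sxx = 16.3/15.5 = 1.051613
a = ȳ − b·x̄ = 17.5 − 1.051613·8.5 = 8.561290
Set a + b·x = 16.6: x = (16.6 − 8.561290) / 1.051613 = 7.644172

7.64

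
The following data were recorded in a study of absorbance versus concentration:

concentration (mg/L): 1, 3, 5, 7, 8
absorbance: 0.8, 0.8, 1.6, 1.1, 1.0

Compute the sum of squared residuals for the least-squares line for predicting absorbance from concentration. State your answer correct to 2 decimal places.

n = 5, Σx = 24, Σy = 5.3, Σxy = 26.9, Σx² = 148, Σy² = 6.05
Sxx = Σx² − (Σx)²/n = 148 − 115.2 = 32.8
Sxy = Σxy − (Σx)(Σy)/n = 26.9 − 25.44 = 1.46
Syy = Σy² − (Σy)²/n = 6.05 − 5.618 = 0.432
b = Sxy/Sxx = 1.46/32.8 = 0.044512
SSE = Syy − b·Sxy = 0.432 − 0.044512·1.46 = 0.367012

0.37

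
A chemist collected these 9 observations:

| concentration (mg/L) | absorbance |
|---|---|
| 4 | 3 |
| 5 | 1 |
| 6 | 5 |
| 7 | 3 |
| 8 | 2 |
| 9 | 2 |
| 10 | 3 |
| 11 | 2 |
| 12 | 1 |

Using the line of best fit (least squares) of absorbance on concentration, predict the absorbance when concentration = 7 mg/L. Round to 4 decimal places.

2.6111

n = 9, Σx = 72, Σy = 22, Σxy = 166, Σx² = 636
Sxx = Σx² − (Σx)²/n = 636 − 576 = 60
Sxy = Σxy − (Σx)(Σy)/n = 166 − 176 = -10
b = Sxy/Sxx = -10/60 = -0.166667
a = ȳ − b·x̄ = 2.444444 − (-0.166667)·8 = 3.777778
ŷ(7) = a + b·7 = 3.777778 + (-0.166667)·7 = 2.611111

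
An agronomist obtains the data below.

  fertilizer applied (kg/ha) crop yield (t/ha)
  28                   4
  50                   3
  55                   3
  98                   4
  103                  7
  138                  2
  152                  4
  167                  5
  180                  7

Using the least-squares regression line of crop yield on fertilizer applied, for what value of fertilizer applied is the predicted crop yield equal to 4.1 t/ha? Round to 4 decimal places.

89.7527

n = 9, Σx = 971, Σy = 39, Σxy = 4519, Σx² = 128959
Sxx = Σx² − (Σx)²/n = 128959 − 104760.111111 = 24198.888889
Sxy = Σxy − (Σx)(Σy)/n = 4519 − 4207.666667 = 311.333333
b = Sxy/Sxx = 311.333333/24198.888889 = 0.012866
a = ȳ − b·x̄ = 4.333333 − 0.012866·107.888889 = 2.945278
Set a + b·x = 4.1: x = (4.1 − 2.945278) / 0.012866 = 89.752677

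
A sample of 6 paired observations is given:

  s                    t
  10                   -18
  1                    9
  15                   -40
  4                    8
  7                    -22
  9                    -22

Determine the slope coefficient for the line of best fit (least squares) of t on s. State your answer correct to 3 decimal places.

-3.682

n = 6, Σx = 46, Σy = -85, Σxy = -1091, Σx² = 472
Sxx = Σx² − (Σx)²/n = 472 − 352.666667 = 119.333333
Sxy = Σxy − (Σx)(Σy)/n = -1091 − (-651.666667) = -439.333333
b = Sxy/Sxx = -439.333333/119.333333 = -3.681564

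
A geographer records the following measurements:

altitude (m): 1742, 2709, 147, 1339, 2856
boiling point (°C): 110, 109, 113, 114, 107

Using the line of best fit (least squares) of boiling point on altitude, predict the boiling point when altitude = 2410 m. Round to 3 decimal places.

109.165

n = 5, Σx = 8793, Σy = 553, Σxy = 961750, Σx² = 20344511
Sxx = Σx² − (Σx)²/n = 20344511 − 15463369.8 = 4881141.2
Sxy = Σxy − (Σx)(Σy)/n = 961750 − 972505.8 = -10755.8
b = Sxy/Sxx = -10755.8/4881141.2 = -0.002204
a = ȳ − b·x̄ = 110.6 − (-0.002204)·1758.6 = 114.475149
ŷ(2410) = a + b·2410 = 114.475149 + (-0.002204)·2410 = 109.164613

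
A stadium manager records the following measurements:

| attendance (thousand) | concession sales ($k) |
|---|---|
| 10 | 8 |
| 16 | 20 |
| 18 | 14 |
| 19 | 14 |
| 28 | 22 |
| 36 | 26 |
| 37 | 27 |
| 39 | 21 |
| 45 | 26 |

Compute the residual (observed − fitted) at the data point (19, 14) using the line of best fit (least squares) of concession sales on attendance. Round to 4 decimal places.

n = 9, Σx = 248, Σy = 178, Σxy = 5458, Σx² = 8036
Sxx = Σx² − (Σx)²/n = 8036 − 6833.777778 = 1202.222222
Sxy = Σxy − (Σx)(Σy)/n = 5458 − 4904.888889 = 553.111111
b = Sxy/Sxx = 553.111111/1202.222222 = 0.460074
a = ȳ − b·x̄ = 19.777778 − 0.460074·27.555556 = 7.100185
ŷ(19) = 7.100185 + 0.460074·19 = 15.841590
residual = y − ŷ = 14 − 15.841590 = -1.841590

-1.8416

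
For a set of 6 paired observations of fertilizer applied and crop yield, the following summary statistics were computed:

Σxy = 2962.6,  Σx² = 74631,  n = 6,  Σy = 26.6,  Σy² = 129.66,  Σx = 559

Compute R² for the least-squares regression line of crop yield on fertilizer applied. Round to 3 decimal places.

Sxx = Σx² − (Σx)²/n = 74631 − 52080.166667 = 22550.833333
Sxy = Σxy − (Σx)(Σy)/n = 2962.6 − 2478.233333 = 484.366667
Syy = Σy² − (Σy)²/n = 129.66 − 117.926667 = 11.733333
R² = Sxy²/(Sxx·Syy) = (484.366667)²/(22550.833333·11.733333) = 0.886675

0.887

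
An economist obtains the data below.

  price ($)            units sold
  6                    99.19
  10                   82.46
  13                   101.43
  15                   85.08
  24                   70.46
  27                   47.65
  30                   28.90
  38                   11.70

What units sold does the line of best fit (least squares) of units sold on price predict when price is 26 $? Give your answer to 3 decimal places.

n = 8, Σx = 163, Σy = 526.87, Σxy = 8303.72, Σx² = 4179
Sxx = Σx² − (Σx)²/n = 4179 − 3321.125 = 857.875
Sxy = Σxy − (Σx)(Σy)/n = 8303.72 − 10734.97625 = -2431.25625
b = Sxy/Sxx = -2431.25625/857.875 = -2.834045
a = ȳ − b·x̄ = 65.85875 − (-2.834045)·20.375 = 123.602414
ŷ(26) = a + b·26 = 123.602414 + (-2.834045)·26 = 49.917248

49.917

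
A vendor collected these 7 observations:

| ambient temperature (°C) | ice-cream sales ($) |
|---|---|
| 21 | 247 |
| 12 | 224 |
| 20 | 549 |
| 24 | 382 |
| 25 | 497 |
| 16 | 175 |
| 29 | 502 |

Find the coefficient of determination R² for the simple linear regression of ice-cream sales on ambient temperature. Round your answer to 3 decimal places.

n = 7, Σx = 147, Σy = 2576, Σxy = 57806, Σx² = 3283, Σy² = 1088148
Sxx = Σx² − (Σx)²/n = 3283 − 3087 = 196
Sxy = Σxy − (Σx)(Σy)/n = 57806 − 54096 = 3710
Syy = Σy² − (Σy)²/n = 1088148 − 947968 = 140180
R² = Sxy²/(Sxx·Syy) = (3710)²/(196·140180) = 0.500963

0.501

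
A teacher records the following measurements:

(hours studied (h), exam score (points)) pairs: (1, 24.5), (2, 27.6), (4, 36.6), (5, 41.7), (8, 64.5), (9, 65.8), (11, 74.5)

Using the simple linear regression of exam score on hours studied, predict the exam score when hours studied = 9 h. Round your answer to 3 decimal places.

n = 7, Σx = 40, Σy = 335.2, Σxy = 2362.3, Σx² = 312
Sxx = Σx² − (Σx)²/n = 312 − 228.571429 = 83.428571
Sxy = Σxy − (Σx)(Σy)/n = 2362.3 − 1915.428571 = 446.871429
b = Sxy/Sxx = 446.871429/83.428571 = 5.356336
a = ȳ − b·x̄ = 47.885714 − 5.356336·5.714286 = 17.278082
ŷ(9) = a + b·9 = 17.278082 + 5.356336·9 = 65.485103

65.485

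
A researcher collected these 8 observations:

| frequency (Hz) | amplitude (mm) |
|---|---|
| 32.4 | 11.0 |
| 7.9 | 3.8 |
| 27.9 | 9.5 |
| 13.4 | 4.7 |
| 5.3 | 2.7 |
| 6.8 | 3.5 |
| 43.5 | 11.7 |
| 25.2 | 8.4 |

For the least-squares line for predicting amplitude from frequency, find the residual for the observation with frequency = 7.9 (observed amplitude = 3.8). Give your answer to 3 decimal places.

0.049

n = 8, Σx = 162.4, Σy = 55.3, Σxy = 1473.19, Σx² = 4671.76
Sxx = Σx² − (Σx)²/n = 4671.76 − 3296.72 = 1375.04
Sxy = Σxy − (Σx)(Σy)/n = 1473.19 − 1122.59 = 350.6
b = Sxy/Sxx = 350.6/1375.04 = 0.254974
a = ȳ − b·x̄ = 6.9125 − 0.254974·20.3 = 1.736520
ŷ(7.9) = 1.736520 + 0.254974·7.9 = 3.750817
residual = y − ŷ = 3.8 − 3.750817 = 0.049183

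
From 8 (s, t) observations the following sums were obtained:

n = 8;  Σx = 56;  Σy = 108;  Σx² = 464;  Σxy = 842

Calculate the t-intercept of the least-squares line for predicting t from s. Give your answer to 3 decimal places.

5.139

Sxx = Σx² − (Σx)²/n = 464 − 392 = 72
Sxy = Σxy − (Σx)(Σy)/n = 842 − 756 = 86
b = Sxy/Sxx = 86/72 = 1.194444
a = ȳ − b·x̄ = 13.5 − 1.194444·7 = 5.138889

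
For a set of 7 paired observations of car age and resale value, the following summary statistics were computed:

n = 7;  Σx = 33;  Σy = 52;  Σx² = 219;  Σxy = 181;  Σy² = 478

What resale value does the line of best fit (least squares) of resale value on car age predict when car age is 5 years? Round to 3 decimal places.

7.140

Sxx = Σx² − (Σx)²/n = 219 − 155.571429 = 63.428571
Sxy = Σxy − (Σx)(Σy)/n = 181 − 245.142857 = -64.142857
b = Sxy/Sxx = -64.142857/63.428571 = -1.011261
a = ȳ − b·x̄ = 7.428571 − (-1.011261)·4.714286 = 12.195946
ŷ(5) = a + b·5 = 12.195946 + (-1.011261)·5 = 7.139640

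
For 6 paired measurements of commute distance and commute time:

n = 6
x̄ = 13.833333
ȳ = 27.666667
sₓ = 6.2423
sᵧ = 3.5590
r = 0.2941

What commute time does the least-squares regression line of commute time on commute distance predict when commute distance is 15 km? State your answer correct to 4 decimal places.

b = r · sᵧ/sₓ = 0.2941 · 3.559/6.2423 = 0.167679
a = ȳ − b·x̄ = 27.666667 − 0.167679·13.833333 = 25.347109
ŷ(15) = a + b·15 = 25.347109 + 0.167679·15 = 27.862292

27.8623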